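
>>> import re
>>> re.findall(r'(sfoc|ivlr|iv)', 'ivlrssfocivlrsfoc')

['ivlr', 'sfoc', 'ivlr', 'sfoc']

The regex engine tests alternatives in the order written; an earlier branch that matches wins even if a later one would match more.
One capturing group, so `findall` returns just the captured substring from each match — 4 in all.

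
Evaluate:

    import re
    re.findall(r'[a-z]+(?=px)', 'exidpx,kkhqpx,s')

The lookaround is zero-width — it requires the adjacent text to match without consuming it, so the asserted text isn't part of the match.
Scanning left to right: at [0:4] → 'exid'; at [7:11] → 'kkhq'.
No capturing groups, so `findall` returns the 2 full match strings.

['exid', 'kkhq']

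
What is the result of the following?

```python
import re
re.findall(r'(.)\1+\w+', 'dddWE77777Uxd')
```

`\1` is not a pattern — it's the concrete string captured by group 1, re-applied verbatim.
Walking the string: at [0:13] match 'dddWE77777Uxd', group 1 = 'd'.
With a single group, `findall` returns only what that group captured — 1 item.

['d']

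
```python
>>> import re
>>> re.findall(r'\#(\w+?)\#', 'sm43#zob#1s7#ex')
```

Matches: at [4:9] match '#zob#', group 1 = 'zob'.
With a single group, `findall` returns only what that group captured — 1 item.

['zob']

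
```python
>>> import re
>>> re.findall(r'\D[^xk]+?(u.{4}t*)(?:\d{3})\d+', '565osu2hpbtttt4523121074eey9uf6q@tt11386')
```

The `?` after the quantifier makes it lazy — it takes as little as possible before letting the rest of the pattern try.
One capturing group, so `findall` returns just the captured substring from each match — 2 in all.

['u2hpbtttt', 'uf6q@tt']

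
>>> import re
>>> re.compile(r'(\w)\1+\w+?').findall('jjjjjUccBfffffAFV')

After group 1 captures some text, `\1` only succeeds where that same text appears again.
Matches: at [0:6] match 'jjjjjU', group 1 = 'j'; at [6:9] match 'ccB', group 1 = 'c'; at [9:15] match 'fffffA', group 1 = 'f'.
Because there's exactly one group, `findall` drops the full match and keeps group 1 from each hit.

['j', 'c', 'f']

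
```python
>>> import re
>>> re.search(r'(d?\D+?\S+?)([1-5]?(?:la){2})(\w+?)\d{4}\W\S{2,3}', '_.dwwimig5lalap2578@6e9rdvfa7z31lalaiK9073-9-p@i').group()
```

'_.dwwimig5lalap2578@6e9'

Pattern: optionally a literal 'd', then one or more of a non-digit (lazy), then one or more of a non-whitespace character (lazy) (captured); then optionally a character in [1-5], then the literal 'la' repeated 2 times (captured); then one or more of a word character (lazy) (captured); then exactly 4 of a digit, then a non-word character, then 2 to 3 of a non-whitespace character.
A `+?`/`*?`/`{m,n}?` starts at its minimum and grows only as far as needed for what follows to match.
`re.search` scans for the first position where the pattern succeeds.
The match spans [0:23] → '_.dwwimig5lalap2578@6e9'.
Captured: group 1 = '_.dwwimig', group 2 = '5lala', group 3 = 'p'.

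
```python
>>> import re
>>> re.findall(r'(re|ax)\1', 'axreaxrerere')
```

`\1` is not a pattern — it's the concrete string captured by group 1, re-applied verbatim.
With a single group, `findall` returns only what that group captured — 1 item.

['re']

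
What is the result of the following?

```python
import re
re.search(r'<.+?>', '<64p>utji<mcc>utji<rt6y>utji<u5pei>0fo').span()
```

(0, 5)

The `?` after the quantifier makes it lazy — it takes as little as possible before letting the rest of the pattern try.
`search` walks the string left to right and returns the first match it finds.
The match spans [0:5] → '<64p>'.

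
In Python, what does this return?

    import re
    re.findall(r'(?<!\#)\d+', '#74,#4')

Because the assertion is negative and zero-width, positions next to the forbidden text are skipped.
Walking the string: at [2:3] → '4'.
Since nothing is captured, `findall` lists the 1 matched substring directly.

['4']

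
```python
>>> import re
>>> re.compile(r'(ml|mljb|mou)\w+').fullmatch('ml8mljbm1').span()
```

(0, 9)

`fullmatch` succeeds only if the pattern covers the string from start to end.
The match spans [0:9] → 'ml8mljbm1'.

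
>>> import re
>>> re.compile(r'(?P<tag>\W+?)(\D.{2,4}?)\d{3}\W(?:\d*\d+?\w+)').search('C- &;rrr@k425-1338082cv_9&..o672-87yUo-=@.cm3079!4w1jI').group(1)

The pattern matches one or more of a non-word character (lazy) (captured as 'tag'); then a non-digit, then 2 to 4 of any character (lazy) (captured); then exactly 3 of a digit, then a non-word character; then zero or more of a digit, then one or more of a digit (lazy), then one or more of a word character (non-capturing group).
`re.search` scans for the first position where the pattern succeeds.
The match spans [1:25] → '- &;rrr@k425-1338082cv_9'.
Captured: group 1 = '- &;', group 2 = 'rrr@k'.

'- &;'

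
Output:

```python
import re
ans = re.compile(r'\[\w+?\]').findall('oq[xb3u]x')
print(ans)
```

['[xb3u]']

Walking the string: at [2:8] → '[xb3u]'.
No capturing groups, so `findall` returns the 1 full match string.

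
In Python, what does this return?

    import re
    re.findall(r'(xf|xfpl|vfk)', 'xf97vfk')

['xf', 'vfk']

Matches: at [0:2] match 'xf', group 1 = 'xf'; at [4:7] match 'vfk', group 1 = 'vfk'.
One capturing group, so `findall` returns just the captured substring from each match — 2 in all.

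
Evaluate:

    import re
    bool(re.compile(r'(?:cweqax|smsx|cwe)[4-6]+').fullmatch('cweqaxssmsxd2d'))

`re.fullmatch` is like wrapping the pattern in `^…$` (in single-line mode).
Here there's no way to consume every character, so the call returns None, and `bool(None)` is False.

False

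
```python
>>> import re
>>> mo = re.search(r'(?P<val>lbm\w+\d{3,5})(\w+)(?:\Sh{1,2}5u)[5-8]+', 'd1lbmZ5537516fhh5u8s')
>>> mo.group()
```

'lbmZ5537516fhh5u8'

This matches the literal 'lbm', then one or more of a word character, then 3 to 5 of a digit (captured as 'val'); then one or more of a word character (captured); then a non-whitespace character, then 1 to 2 of a literal 'h', then the literal '5u' (non-capturing group); then one or more of a character in [5-8].
`re.search` tries every starting position until one works.
The match spans [2:19] → 'lbmZ5537516fhh5u8'.
Captured: group 1 = 'lbmZ5537516', group 2 = 'f'.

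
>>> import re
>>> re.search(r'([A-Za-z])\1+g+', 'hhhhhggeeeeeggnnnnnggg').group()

The backreference `\1` re-matches whatever the first group consumed, character for character.
`re.search` tries every starting position until one works.
The match spans [0:7] → 'hhhhhgg'.
Captured: group 1 = 'h'.

'hhhhhgg'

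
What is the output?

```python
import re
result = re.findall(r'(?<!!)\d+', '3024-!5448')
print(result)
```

The negative lookahead/lookbehind blocks any match where the forbidden context is present.
Matches: at [0:4] → '3024'; at [7:10] → '448'.
With no groups in the pattern, `findall` gives back each whole match — 2 here.

['3024', '448']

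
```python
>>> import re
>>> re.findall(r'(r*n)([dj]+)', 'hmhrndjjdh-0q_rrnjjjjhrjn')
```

[('rn', 'djjd'), ('rrn', 'jjjj')]

This matches zero or more of a literal 'r', then the literal 'n' (captured); then one or more of one of [dj] (captured).
Matches: at [3:9] match 'rndjjd', groups = ('rn', 'djjd'); at [14:21] match 'rrnjjjj', groups = ('rrn', 'jjjj').
Multiple groups make `findall` return tuples — one 2-tuple for each match.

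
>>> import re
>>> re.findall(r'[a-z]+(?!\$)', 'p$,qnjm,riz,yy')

The negative lookahead/lookbehind blocks any match where the forbidden context is present.
Scanning left to right: at [3:7] → 'qnjm'; at [8:11] → 'riz'; at [12:14] → 'yy'.
With no groups in the pattern, `findall` gives back each whole match — 3 here.

['qnjm', 'riz', 'yy']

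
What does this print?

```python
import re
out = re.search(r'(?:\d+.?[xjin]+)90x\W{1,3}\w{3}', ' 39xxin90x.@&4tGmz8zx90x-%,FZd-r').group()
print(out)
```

39xxin90x.@&4tG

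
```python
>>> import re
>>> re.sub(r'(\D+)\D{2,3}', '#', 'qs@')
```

The pattern matches one or more of a non-digit (captured); then 2 to 3 of a non-digit.
Matches: at [0:3] → 'qs@'.
Each match is replaced by '#'.

'#'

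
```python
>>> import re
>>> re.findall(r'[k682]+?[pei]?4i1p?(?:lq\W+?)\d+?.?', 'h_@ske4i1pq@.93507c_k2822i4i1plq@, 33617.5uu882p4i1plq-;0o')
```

['k2822i4i1plq@, 33', '882p4i1plq-;0o']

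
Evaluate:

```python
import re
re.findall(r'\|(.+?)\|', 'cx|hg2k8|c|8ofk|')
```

With the lazy modifier that quantifier settles for the fewest repetitions that let the rest of the pattern succeed (the atoms after it are unaffected and can still be greedy).
Matches: at [2:9] match '|hg2k8|', group 1 = 'hg2k8'; at [10:16] match '|8ofk|', group 1 = '8ofk'.
`findall` collects group 1 from each match (2 total).

['hg2k8', '8ofk']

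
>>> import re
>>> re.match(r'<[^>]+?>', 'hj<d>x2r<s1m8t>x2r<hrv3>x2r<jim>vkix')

`re.match` only tries the pattern at the start of the string.
Here the string doesn't start with a match, so the call returns None.

None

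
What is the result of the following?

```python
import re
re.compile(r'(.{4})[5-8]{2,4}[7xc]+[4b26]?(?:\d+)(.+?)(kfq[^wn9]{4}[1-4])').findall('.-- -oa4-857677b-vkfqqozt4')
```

This matches exactly 4 of any character (captured); then 2 to 4 of a character in [5-8], then one or more of one of [7xc], then optionally one of [4b26]; then one or more of a digit (non-capturing group); then one or more of any character (lazy) (captured); then the literal 'kfq', then exactly 4 of any character except [wn9], then a character in [1-4] (captured).
Matches: at [5:26] match 'oa4-857677b-vkfqqozt4', groups = ('oa4-', 'b-v', 'kfqqozt4').
With 3 capturing groups, `findall` returns a 3-tuple per match.

[('oa4-', 'b-v', 'kfqqozt4')]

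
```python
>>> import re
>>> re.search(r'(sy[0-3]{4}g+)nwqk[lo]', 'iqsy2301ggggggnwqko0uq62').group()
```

'sy2301ggggggnwqko'

The match spans [2:19] → 'sy2301ggggggnwqko'.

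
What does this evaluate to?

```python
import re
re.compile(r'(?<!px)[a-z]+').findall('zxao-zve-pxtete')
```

Because the assertion is negative and zero-width, positions next to the forbidden text are skipped.
Walking the string: at [0:4] → 'zxao'; at [5:8] → 'zve'; at [9:15] → 'pxtete'.
With no groups in the pattern, `findall` gives back each whole match — 3 here.

['zxao', 'zve', 'pxtete']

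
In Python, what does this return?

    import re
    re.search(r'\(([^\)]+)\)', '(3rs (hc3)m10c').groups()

`re.search` tries every starting position until one works.
The match spans [0:10] → '(3rs (hc3)'.
Captured: group 1 = '3rs (hc3'.

('3rs (hc3',)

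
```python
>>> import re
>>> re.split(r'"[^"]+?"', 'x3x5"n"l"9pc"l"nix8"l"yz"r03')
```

Matches to split on: at [4:7] → '"n"'; at [8:13] → '"9pc"'; at [14:20] → '"nix8"'; at [21:25] → '"yz"'.
Splitting on the pattern gives 5 pieces.

['x3x5', 'l', 'l', 'l', 'r03']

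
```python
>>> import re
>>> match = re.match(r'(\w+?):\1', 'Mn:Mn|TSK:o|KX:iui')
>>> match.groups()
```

('Mn',)

The match spans [0:5] → 'Mn:Mn'.
Captured: group 1 = 'Mn'.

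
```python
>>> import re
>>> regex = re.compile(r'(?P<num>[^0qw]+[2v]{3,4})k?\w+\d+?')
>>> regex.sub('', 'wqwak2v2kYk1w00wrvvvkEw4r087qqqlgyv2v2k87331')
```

The pattern matches one or more of any character except [0qw], then 3 to 4 of one of [2v] (captured as 'num'); then optionally a literal 'k', then one or more of a word character; then one or more of a digit (lazy).
Matches: at [3:44] → 'ak2v2kYk1w00wrvvvkEw4r087qqqlgyv2v2k87331'.
Each match is replaced by ''.

'wqw'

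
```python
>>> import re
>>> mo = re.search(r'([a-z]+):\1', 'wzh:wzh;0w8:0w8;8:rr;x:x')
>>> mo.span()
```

`\1` has to match the exact text group 1 already captured.
`search` walks the string left to right and returns the first match it finds.
The match spans [0:7] → 'wzh:wzh'.
Captured: group 1 = 'wzh'.

(0, 7)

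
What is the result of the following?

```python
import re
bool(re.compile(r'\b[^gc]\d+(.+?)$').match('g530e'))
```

False

With `match`, the pattern is implicitly anchored at the beginning.
Here the pattern fails at index 0, so the call returns None, and `bool(None)` is False.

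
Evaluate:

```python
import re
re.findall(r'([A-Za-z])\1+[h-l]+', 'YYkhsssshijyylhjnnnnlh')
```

After group 1 captures some text, `\1` only succeeds where that same text appears again.
Matches: at [0:4] match 'YYkh', group 1 = 'Y'; at [4:11] match 'sssshij', group 1 = 's'; at [11:16] match 'yylhj', group 1 = 'y'; at [16:22] match 'nnnnlh', group 1 = 'n'.
With a single group, `findall` returns only what that group captured — 4 items.

['Y', 's', 'y', 'n']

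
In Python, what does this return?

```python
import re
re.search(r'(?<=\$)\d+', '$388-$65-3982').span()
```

(1, 4)

Because the assertion is zero-width, the text it checks is not consumed and won't appear in the result.
The match spans [1:4] → '388'.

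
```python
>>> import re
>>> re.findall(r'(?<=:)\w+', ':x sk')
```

Because the assertion is zero-width, the text it checks is not consumed and won't appear in the result.
Matches: at [1:2] → 'x'.
`findall` yields the raw match text (1 of them) because the pattern has no groups.

['x']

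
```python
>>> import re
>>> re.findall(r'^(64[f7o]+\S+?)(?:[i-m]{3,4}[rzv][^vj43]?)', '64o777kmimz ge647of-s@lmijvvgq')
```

This matches anchored at the start of the string; then the literal '64', then one or more of one of [f7o], then one or more of a non-whitespace character (lazy) (captured); then 3 to 4 of a character in [i-m], then one of [rzv], then optionally any character except [vj43] (non-capturing group).
Matches: at [0:12] match '64o777kmimz ', group 1 = '64o777k'.
Because there's exactly one group, `findall` drops the full match and keeps group 1 from the one hit.

['64o777k']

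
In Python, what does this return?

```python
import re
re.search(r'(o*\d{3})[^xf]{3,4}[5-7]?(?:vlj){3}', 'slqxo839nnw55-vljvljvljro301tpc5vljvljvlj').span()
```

(24, 41)

The pattern matches zero or more of the literal 'o', then exactly 3 of a digit (captured); then 3 to 4 of any character except [xf], then optionally a character in [5-7], then the literal 'vlj' repeated 3 times.
`re.search` tries every starting position until one works.
The match spans [24:41] → 'o301tpc5vljvljvlj'.
Captured: group 1 = 'o301'.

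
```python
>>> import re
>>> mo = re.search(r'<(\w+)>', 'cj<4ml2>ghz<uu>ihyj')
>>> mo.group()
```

The match spans [2:8] → '<4ml2>'.

'<4ml2>'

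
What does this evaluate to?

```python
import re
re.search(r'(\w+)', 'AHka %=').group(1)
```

'AHka'

The pattern matches one or more of a word character (captured).
Unlike `match`, `search` isn't anchored — it looks for the pattern anywhere in the string.
The match spans [0:4] → 'AHka'.
Captured: group 1 = 'AHka'.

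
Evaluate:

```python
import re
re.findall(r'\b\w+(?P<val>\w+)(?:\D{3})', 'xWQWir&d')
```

One capturing group, so `findall` returns just the captured substring from the one match — 1 in all.

['i']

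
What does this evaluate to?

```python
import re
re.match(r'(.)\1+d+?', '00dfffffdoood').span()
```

With `match`, the pattern is implicitly anchored at the beginning.
The match spans [0:3] → '00d'.

(0, 3)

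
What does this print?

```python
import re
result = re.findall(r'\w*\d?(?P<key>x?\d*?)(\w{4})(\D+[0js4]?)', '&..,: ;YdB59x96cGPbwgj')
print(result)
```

The pattern matches zero or more of a word character, then optionally a digit; then optionally the literal 'x', then zero or more of a digit (lazy) (captured as 'key'); then exactly 4 of a word character (captured); then one or more of a non-digit, then optionally one of [0js4] (captured).
Scanning left to right: at [7:22] match 'YdB59x96cGPbwgj', groups = ('', 'Pbwg', 'j').
3 groups means the one result is a tuple of 3 captured strings — 1 here.

[('', 'Pbwg', 'j')]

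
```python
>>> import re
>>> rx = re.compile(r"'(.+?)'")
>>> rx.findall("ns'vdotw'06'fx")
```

A `+?`/`*?`/`{m,n}?` starts at its minimum and grows only as far as needed for what follows to match.
Because there's exactly one group, `findall` drops the full match and keeps group 1 from the one hit.

['vdotw']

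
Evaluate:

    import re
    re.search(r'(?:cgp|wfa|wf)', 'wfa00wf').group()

`|` is ordered: at each position the engine commits to the first alternative that works.
Unlike `match`, `search` isn't anchored — it looks for the pattern anywhere in the string.
The match spans [0:3] → 'wfa'.

'wfa'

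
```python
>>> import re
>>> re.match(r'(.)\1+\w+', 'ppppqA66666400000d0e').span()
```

`re.match` only tries the pattern at the start of the string.
The match spans [0:20] → 'ppppqA66666400000d0e'.

(0, 20)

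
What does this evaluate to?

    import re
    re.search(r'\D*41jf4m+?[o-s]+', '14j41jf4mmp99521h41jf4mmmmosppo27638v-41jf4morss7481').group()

Pattern: zero or more of a non-digit; then the literal '41', then the literal 'jf4'; then one or more of a literal 'm' (lazy), then one or more of a character in [o-s].
`re.search` scans for the first position where the pattern succeeds.
The match spans [2:11] → 'j41jf4mmp'.

'j41jf4mmp'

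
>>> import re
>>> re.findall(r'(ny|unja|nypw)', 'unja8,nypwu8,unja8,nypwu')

Alternation tries branches left to right and keeps the first one that lets the overall match succeed at that position.
One capturing group, so `findall` returns just the captured substring from each match — 4 in all.

['unja', 'ny', 'unja', 'ny']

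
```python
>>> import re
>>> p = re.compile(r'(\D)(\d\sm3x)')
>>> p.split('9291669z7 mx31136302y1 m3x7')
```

['9291669z7 mx31136302', 'y', '1 m3x', '7']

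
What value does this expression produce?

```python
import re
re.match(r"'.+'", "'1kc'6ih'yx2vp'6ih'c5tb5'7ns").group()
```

"'1kc'6ih'yx2vp'6ih'c5tb5'"

With `match`, the pattern is implicitly anchored at the beginning.
The match spans [0:25] → "'1kc'6ih'yx2vp'6ih'c5tb5'".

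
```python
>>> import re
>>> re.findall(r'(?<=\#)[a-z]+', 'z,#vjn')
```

['vjn']

The positive lookaround only admits positions where the adjacent text matches; those characters stay outside the span.
Matches: at [3:6] → 'vjn'.
No capturing groups, so `findall` returns the 1 full match string.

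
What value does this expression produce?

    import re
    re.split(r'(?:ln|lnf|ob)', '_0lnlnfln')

['_0', '', 'f', '']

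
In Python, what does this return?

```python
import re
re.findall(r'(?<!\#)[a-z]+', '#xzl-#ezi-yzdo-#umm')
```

`(?!…)`/`(?<!…)` only lets a position through if the neighbouring text does NOT match; no characters are consumed.
Scanning left to right: at [2:4] → 'zl'; at [7:9] → 'zi'; at [10:14] → 'yzdo'; at [17:19] → 'mm'.
With no groups in the pattern, `findall` gives back each whole match — 4 here.

['zl', 'zi', 'yzdo', 'mm']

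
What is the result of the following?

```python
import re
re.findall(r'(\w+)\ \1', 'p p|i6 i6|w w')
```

`\1` is not a pattern — it's the concrete string captured by group 1, re-applied verbatim.
Scanning left to right: at [0:3] match 'p p', group 1 = 'p'; at [4:9] match 'i6 i6', group 1 = 'i6'; at [10:13] match 'w w', group 1 = 'w'.
`findall` collects group 1 from each match (3 total).

['p', 'i6', 'w']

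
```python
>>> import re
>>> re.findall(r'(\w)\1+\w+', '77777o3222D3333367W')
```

['7']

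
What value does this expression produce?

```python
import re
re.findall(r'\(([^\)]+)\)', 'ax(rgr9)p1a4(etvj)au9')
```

One capturing group, so `findall` returns just the captured substring from each match — 2 in all.

['rgr9', 'etvj']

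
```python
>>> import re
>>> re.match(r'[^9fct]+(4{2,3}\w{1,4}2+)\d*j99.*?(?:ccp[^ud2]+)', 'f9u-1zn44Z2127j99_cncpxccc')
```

None

`re.match` won't scan ahead — the pattern has to work from the very first character.
Here the pattern fails at index 0, so the call returns None.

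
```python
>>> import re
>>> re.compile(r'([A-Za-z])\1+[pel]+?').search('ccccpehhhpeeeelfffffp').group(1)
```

The match spans [0:5] → 'ccccp'.
Captured: group 1 = 'c'.

'c'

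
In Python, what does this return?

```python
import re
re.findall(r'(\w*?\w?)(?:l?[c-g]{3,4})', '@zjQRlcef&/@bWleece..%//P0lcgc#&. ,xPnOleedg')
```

The pattern matches zero or more of a word character (lazy), then optionally a word character (captured); then optionally the literal 'l', then 3 to 4 of a character in [c-g] (non-capturing group).
Lazy quantifiers expand one character at a time until the remainder of the pattern can match.
Matches: at [1:9] match 'zjQRlcef', group 1 = 'zjQR'; at [12:19] match 'bWleece', group 1 = 'bW'; at [24:30] match 'P0lcgc', group 1 = 'P0'; at [35:44] match 'xPnOleedg', group 1 = 'xPnO'.
Because there's exactly one group, `findall` drops the full match and keeps group 1 from each hit.

['zjQR', 'bW', 'P0', 'xPnO']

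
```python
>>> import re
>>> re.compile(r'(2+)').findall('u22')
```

Pattern: one or more of a literal '2' (captured).
Scanning left to right: at [1:3] match '22', group 1 = '22'.
One capturing group, so `findall` returns just the captured substring from the one match — 1 in all.

['22']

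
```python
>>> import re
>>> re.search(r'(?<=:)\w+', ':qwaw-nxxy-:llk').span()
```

(1, 5)

The positive lookaround only admits positions where the adjacent text matches; those characters stay outside the span.
`re.search` tries every starting position until one works.
The match spans [1:5] → 'qwaw'.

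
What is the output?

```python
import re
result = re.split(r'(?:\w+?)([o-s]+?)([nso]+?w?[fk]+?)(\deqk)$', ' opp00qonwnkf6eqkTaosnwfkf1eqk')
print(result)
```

[' ', 'o', 'snwfkf', '1eqk', '']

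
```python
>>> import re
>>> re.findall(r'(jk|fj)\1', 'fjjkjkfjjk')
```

['jk']

`\1` is not a pattern — it's the concrete string captured by group 1, re-applied verbatim.
With a single group, `findall` returns only what that group captured — 1 item.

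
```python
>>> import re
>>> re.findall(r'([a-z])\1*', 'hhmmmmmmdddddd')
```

The backreference `\1` re-matches whatever the first group consumed, character for character.
With a single group, `findall` returns only what that group captured — 3 items.

['h', 'm', 'd']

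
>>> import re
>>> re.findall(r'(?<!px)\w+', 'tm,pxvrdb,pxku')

['tm', 'pxvrdb', 'pxku']

A negative assertion filters positions out without eating any characters.
No capturing groups, so `findall` returns the 3 full match strings.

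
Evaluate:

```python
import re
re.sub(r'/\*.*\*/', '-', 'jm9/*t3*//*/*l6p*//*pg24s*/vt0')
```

Each match is replaced by '-'.

'jm9-vt0'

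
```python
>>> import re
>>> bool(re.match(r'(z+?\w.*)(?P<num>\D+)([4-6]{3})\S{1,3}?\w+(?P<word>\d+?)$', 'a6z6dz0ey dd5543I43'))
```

False

The pattern matches one or more of a literal 'z' (lazy), then a word character, then zero or more of any character (captured); then one or more of a non-digit (captured as 'num'); then exactly 3 of a character in [4-6] (captured); then 1 to 3 of a non-whitespace character (lazy), then one or more of a word character; then one or more of a digit (lazy) (captured as 'word'); then anchored at the end.
`re.match` won't scan ahead — the pattern has to work from the very first character.
Here position 0 doesn't satisfy it, so the call returns None, and `bool(None)` is False.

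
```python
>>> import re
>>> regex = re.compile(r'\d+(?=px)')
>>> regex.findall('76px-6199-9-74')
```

Because the assertion is zero-width, the text it checks is not consumed and won't appear in the result.
No capturing groups, so `findall` returns the 1 full match string.

['76']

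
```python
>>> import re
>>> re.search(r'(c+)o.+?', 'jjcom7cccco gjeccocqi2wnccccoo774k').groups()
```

('c',)

The match spans [2:5] → 'com'.
Captured: group 1 = 'c'.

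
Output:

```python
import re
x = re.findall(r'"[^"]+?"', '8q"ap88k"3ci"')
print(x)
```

Since nothing is captured, `findall` lists the 1 matched substring directly.

['"ap88k"']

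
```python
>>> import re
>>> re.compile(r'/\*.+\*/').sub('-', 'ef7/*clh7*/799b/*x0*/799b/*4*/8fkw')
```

'ef7-8fkw'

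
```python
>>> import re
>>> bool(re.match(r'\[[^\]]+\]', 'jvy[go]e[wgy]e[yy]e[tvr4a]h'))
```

False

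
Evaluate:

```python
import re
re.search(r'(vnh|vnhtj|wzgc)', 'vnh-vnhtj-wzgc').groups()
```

('vnh',)

`search` walks the string left to right and returns the first match it finds.
The match spans [0:3] → 'vnh'.
Captured: group 1 = 'vnh'.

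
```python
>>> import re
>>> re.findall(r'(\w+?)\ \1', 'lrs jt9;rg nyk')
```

[]

A backreference is literal: `\1` must see the identical characters the first group matched.
With a single group, `findall` returns only what that group captured — 0 items.
Nothing in the string satisfies the pattern, so the list is empty.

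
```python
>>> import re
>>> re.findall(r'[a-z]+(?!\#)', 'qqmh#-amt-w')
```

`(?!…)`/`(?<!…)` only lets a position through if the neighbouring text does NOT match; no characters are consumed.
Scanning left to right: at [0:3] → 'qqm'; at [6:9] → 'amt'; at [10:11] → 'w'.
`findall` yields the raw match text (3 of them) because the pattern has no groups.

['qqm', 'amt', 'w']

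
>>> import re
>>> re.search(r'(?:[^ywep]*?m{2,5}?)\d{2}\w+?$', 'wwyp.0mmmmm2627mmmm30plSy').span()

Pattern: zero or more of any character except [ywep] (lazy), then 2 to 5 of a literal 'm' (lazy) (non-capturing group); then exactly 2 of a digit, then one or more of a word character (lazy); then anchored at the end.
`re.search` tries every starting position until one works.
The match spans [4:25] → '.0mmmmm2627mmmm30plSy'.

(4, 25)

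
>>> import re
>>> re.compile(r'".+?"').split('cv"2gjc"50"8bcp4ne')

['cv', '50"8bcp4ne']

Matches to split on: at [2:8] → '"2gjc"'.
Each match becomes a cut point; 2 segments remain.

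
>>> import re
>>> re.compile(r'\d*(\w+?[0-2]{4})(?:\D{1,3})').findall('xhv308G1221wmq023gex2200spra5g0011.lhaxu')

['xhv308G1221', 'gex2200', 'a5g0011']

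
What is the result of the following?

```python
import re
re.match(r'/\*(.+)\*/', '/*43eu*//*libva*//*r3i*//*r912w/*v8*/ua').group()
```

'/*43eu*//*libva*//*r3i*//*r912w/*v8*/'

`re.match` only tries the pattern at the start of the string.
The match spans [0:37] → '/*43eu*//*libva*//*r3i*//*r912w/*v8*/'.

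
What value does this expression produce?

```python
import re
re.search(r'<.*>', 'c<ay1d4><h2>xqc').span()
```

(1, 12)

The match spans [1:12] → '<ay1d4><h2>'.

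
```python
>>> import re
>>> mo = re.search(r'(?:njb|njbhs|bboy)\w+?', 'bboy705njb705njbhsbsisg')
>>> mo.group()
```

'bboy7'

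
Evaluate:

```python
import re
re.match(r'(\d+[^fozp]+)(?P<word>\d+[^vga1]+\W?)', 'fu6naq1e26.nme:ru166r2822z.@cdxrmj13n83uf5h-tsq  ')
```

None

Pattern: one or more of a digit, then one or more of any character except [fozp] (captured); then one or more of a digit, then one or more of any character except [vga1], then optionally a non-word character (captured as 'word').
`re.match` only tries the pattern at the start of the string.
Here the pattern fails at index 0, so the call returns None.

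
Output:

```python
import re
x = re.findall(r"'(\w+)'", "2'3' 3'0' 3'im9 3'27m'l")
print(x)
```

['3', '0', '27m']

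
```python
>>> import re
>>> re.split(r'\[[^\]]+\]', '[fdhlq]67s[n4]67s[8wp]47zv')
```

Matches to split on: at [0:7] → '[fdhlq]'; at [10:14] → '[n4]'; at [17:22] → '[8wp]'.
Splitting on the pattern gives 4 pieces.

['', '67s', '67s', '47zv']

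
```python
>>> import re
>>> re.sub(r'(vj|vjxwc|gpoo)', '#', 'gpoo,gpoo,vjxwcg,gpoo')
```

'#,#,#xwcg,#'

Alternation isn't longest-match — the leftmost alternative that fits at this position is chosen.
Matches: at [0:4] → 'gpoo'; at [5:9] → 'gpoo'; at [10:12] → 'vj'; at [17:21] → 'gpoo'.
`sub` substitutes '#' at each match site.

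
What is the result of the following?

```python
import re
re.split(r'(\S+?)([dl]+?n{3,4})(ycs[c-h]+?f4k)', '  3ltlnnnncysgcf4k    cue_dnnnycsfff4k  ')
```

This matches one or more of a non-whitespace character (lazy) (captured); then one or more of one of [dl] (lazy), then 3 to 4 of the literal 'n' (captured); then the literal 'ycs', then one or more of a character in [c-h] (lazy), then the literal 'f4k' (captured).
Matches to split on: at [22:38] → 'cue_dnnnycsfff4k'.
The group in the pattern means `split` returns the separators' captures alongside the pieces.

['  3ltlnnnncysgcf4k    ', 'cue_', 'dnnn', 'ycsfff4k', '  ']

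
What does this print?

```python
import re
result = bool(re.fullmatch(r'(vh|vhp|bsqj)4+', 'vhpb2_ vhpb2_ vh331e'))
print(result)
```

`re.fullmatch` is like wrapping the pattern in `^…$` (in single-line mode).
Here the pattern can't cover the whole string, so the call returns None, and `bool(None)` is False.

False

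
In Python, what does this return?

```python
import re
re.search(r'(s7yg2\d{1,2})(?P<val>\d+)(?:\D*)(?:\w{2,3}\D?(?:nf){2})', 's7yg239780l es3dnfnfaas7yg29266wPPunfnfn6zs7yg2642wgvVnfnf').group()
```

's7yg239780l es3dnfnf'

Pattern: the literal 's7', then the literal 'yg2', then 1 to 2 of a digit (captured); then one or more of a digit (captured as 'val'); then zero or more of a non-digit (non-capturing group); then 2 to 3 of a word character, then optionally a non-digit, then the literal 'nf' repeated 2 times (non-capturing group).
`re.search` scans for the first position where the pattern succeeds.
The match spans [0:20] → 's7yg239780l es3dnfnf'.
Captured: group 1 = 's7yg239', group 2 = '780'.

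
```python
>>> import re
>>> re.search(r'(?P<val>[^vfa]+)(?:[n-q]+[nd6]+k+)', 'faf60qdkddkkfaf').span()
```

The match spans [3:8] → '60qdk'.

(3, 8)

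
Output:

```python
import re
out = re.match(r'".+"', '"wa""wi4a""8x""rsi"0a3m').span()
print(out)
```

`re.match` only tries the pattern at the start of the string.
The match spans [0:19] → '"wa""wi4a""8x""rsi"'.

(0, 19)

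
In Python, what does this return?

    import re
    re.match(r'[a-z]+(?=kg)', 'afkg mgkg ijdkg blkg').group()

'af'

The `(?=…)`/`(?<=…)` assertion just peeks at neighbouring text; it doesn't advance the match position.
With `match`, the pattern is implicitly anchored at the beginning.
The match spans [0:2] → 'af'.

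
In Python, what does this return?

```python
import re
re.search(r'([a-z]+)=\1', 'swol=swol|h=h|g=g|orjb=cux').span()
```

The backreference `\1` re-matches whatever the first group consumed, character for character.
`re.search` scans for the first position where the pattern succeeds.
The match spans [0:9] → 'swol=swol'.
Captured: group 1 = 'swol'.

(0, 9)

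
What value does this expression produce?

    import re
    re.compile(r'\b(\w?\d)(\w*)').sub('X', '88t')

'X'

This matches a word boundary (`\b`, zero-width); then optionally a word character, then a digit (captured); then zero or more of a word character (captured).
Every occurrence is swapped for 'X'.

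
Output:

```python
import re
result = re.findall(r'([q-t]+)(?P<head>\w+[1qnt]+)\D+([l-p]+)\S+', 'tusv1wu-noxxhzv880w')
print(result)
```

[('t', 'usv1', 'o')]

The pattern matches one or more of a character in [q-t] (captured); then one or more of a word character, then one or more of one of [1qnt] (captured as 'head'); then one or more of a non-digit; then one or more of a character in [l-p] (captured); then one or more of a non-whitespace character.
Scanning left to right: at [0:19] match 'tusv1wu-noxxhzv880w', groups = ('t', 'usv1', 'o').
Multiple groups make `findall` return tuples — one 3-tuple for the one match.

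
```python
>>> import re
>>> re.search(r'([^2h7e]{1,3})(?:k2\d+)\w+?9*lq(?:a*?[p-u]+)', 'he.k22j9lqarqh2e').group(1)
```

The match spans [2:13] → '.k22j9lqarq'.
Captured: group 1 = '.'.

'.'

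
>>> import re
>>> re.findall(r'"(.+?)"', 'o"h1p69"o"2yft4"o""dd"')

['h1p69', '2yft4', '"dd']

A non-greedy quantifier consumes as few characters as it can — just enough that the remainder of the pattern still matches from where it stops; whatever follows it matches normally.
Because there's exactly one group, `findall` drops the full match and keeps group 1 from each hit.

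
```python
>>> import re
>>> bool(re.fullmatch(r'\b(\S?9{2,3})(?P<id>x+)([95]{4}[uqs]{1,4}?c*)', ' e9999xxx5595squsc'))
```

False

`re.fullmatch` requires the pattern to consume the entire string.
Here there's no way to consume every character, so the call returns None, and `bool(None)` is False.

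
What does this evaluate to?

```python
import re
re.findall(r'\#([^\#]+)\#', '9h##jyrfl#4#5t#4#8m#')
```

One capturing group, so `findall` returns just the captured substring from each match — 3 in all.

['jyrfl', '5t', '8m']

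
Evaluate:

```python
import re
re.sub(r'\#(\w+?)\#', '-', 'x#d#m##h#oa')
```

'x-m#-oa'

Matches: at [1:4] → '#d#'; at [6:9] → '#h#'.
Each match is replaced by '-'.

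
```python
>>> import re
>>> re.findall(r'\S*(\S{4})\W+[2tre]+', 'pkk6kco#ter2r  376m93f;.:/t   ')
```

['6kco', 'f;.:']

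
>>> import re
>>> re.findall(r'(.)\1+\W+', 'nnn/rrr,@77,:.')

The backreference `\1` re-matches whatever the first group consumed, character for character.
One capturing group, so `findall` returns just the captured substring from each match — 3 in all.

['n', 'r', '7']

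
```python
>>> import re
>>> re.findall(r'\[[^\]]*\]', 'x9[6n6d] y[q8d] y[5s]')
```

['[6n6d]', '[q8d]', '[5s]']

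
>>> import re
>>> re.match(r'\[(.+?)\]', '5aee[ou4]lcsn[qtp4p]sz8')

`re.match` only tries the pattern at the start of the string.
Here the pattern fails at index 0, so the call returns None.

None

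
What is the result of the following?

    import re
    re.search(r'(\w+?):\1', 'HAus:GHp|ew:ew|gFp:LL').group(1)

'ew'

A backreference is literal: `\1` must see the identical characters the first group matched.
`search` walks the string left to right and returns the first match it finds.
The match spans [9:14] → 'ew:ew'.
Captured: group 1 = 'ew'.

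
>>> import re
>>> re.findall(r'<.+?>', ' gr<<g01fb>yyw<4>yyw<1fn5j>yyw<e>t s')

A `+?`/`*?`/`{m,n}?` starts at its minimum and grows only as far as needed for what follows to match.
`findall` yields the raw match text (4 of them) because the pattern has no groups.

['<<g01fb>', '<4>', '<1fn5j>', '<e>']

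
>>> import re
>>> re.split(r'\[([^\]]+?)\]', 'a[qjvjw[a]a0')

['a', 'qjvjw[a', 'a0']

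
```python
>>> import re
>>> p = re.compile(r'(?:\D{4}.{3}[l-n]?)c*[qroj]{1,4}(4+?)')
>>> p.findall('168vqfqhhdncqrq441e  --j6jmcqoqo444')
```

With a single group, `findall` returns only what that group captured — 2 items.

['4', '4']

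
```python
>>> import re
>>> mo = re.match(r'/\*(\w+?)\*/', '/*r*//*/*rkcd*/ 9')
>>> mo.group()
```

`match` is anchored at position 0; if the pattern doesn't fit there, it returns None.
The match spans [0:5] → '/*r*/'.
Captured: group 1 = 'r'.

'/*r*/'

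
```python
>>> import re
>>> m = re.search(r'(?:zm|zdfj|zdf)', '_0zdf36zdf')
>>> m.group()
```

Unlike `match`, `search` isn't anchored — it looks for the pattern anywhere in the string.
The match spans [2:5] → 'zdf'.

'zdf'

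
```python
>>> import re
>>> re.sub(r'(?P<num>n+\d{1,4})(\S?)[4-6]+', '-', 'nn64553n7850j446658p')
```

'-3-8p'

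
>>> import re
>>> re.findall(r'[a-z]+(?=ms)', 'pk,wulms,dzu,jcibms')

['wul', 'jcib']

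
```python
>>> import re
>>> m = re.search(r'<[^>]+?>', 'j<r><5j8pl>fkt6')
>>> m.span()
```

The match spans [1:4] → '<r>'.

(1, 4)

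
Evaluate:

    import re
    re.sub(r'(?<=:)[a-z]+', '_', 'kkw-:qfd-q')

'kkw-:_-q'

The `(?=…)`/`(?<=…)` assertion just peeks at neighbouring text; it doesn't advance the match position.
Matches: at [5:8] → 'qfd'.
Every occurrence is swapped for '_'.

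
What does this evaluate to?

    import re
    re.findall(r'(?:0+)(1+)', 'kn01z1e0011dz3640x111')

['1', '11']

Pattern: one or more of a literal '0' (non-capturing group); then one or more of a literal '1' (captured).
Walking the string: at [2:4] match '01', group 1 = '1'; at [7:11] match '0011', group 1 = '11'.
One capturing group, so `findall` returns just the captured substring from each match — 2 in all.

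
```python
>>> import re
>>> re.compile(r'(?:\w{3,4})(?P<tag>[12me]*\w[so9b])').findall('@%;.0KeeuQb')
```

This matches 3 to 4 of a word character (non-capturing group); then zero or more of one of [12me], then a word character, then one of [so9b] (captured as 'tag').
Walking the string: at [5:11] match 'KeeuQb', group 1 = 'Qb'.
`findall` collects group 1 from the one match (1 total).

['Qb']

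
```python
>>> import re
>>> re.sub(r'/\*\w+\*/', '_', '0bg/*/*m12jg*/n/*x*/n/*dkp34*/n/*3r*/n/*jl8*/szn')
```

'0bg/*_n_n_n_n_szn'

Matches: at [5:14] → '/*m12jg*/'; at [15:20] → '/*x*/'; at [21:30] → '/*dkp34*/'; at [31:37] → '/*3r*/'; at [38:45] → '/*jl8*/'.
Each match is replaced by '_'.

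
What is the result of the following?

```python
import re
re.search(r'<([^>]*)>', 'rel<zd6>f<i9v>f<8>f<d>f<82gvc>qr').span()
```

The match spans [3:8] → '<zd6>'.

(3, 8)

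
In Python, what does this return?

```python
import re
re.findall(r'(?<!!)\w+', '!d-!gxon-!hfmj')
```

['xon', 'fmj']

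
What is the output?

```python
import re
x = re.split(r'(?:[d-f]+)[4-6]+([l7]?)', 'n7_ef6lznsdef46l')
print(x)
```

['n7_', 'l', 'zns', 'l', '']

This matches one or more of a character in [d-f] (non-capturing group); then one or more of a character in [4-6]; then optionally one of [l7] (captured).
Matches to split on: at [3:7] → 'ef6l'; at [10:16] → 'def46l'.
Because the pattern has a capturing group, `split` also inserts each captured text between the pieces.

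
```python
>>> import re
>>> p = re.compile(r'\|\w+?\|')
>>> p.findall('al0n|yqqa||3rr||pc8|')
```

['|yqqa|', '|3rr|', '|pc8|']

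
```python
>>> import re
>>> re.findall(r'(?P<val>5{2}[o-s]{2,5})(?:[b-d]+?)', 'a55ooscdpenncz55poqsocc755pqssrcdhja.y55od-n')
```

['55oos', '55poqso', '55pqssr']

With a single group, `findall` returns only what that group captured — 3 items.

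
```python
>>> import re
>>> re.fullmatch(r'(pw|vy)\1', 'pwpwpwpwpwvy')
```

None

`\1` has to match the exact text group 1 already captured.
`fullmatch` succeeds only if the pattern covers the string from start to end.
Here the pattern can't cover the whole string, so the call returns None.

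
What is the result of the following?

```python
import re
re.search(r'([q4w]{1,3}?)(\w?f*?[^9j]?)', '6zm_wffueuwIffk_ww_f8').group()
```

'wff'

With the lazy modifier that quantifier settles for the fewest repetitions that let the rest of the pattern succeed (the atoms after it are unaffected and can still be greedy).
The match spans [4:7] → 'wff'.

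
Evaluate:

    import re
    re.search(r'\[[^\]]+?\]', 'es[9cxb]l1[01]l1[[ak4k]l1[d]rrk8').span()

(2, 8)

The match spans [2:8] → '[9cxb]'.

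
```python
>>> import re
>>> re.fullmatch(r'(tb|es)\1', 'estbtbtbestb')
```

`\1` has to match the exact text group 1 already captured.
`re.fullmatch` is like wrapping the pattern in `^…$` (in single-line mode).
Here the string isn't matched end-to-end, so the call returns None.

None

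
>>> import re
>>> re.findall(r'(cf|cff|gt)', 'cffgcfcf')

`|` is ordered: at each position the engine commits to the first alternative that works.
One capturing group, so `findall` returns just the captured substring from each match — 3 in all.

['cf', 'cf', 'cf']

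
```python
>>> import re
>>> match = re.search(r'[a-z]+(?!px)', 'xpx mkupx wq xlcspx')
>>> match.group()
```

A negative assertion filters positions out without eating any characters.
`re.search` tries every starting position until one works.
The match spans [0:3] → 'xpx'.

'xpx'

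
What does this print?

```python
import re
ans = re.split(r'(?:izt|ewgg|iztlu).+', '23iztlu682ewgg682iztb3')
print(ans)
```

Splitting on the pattern gives 2 pieces.

['23', '']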